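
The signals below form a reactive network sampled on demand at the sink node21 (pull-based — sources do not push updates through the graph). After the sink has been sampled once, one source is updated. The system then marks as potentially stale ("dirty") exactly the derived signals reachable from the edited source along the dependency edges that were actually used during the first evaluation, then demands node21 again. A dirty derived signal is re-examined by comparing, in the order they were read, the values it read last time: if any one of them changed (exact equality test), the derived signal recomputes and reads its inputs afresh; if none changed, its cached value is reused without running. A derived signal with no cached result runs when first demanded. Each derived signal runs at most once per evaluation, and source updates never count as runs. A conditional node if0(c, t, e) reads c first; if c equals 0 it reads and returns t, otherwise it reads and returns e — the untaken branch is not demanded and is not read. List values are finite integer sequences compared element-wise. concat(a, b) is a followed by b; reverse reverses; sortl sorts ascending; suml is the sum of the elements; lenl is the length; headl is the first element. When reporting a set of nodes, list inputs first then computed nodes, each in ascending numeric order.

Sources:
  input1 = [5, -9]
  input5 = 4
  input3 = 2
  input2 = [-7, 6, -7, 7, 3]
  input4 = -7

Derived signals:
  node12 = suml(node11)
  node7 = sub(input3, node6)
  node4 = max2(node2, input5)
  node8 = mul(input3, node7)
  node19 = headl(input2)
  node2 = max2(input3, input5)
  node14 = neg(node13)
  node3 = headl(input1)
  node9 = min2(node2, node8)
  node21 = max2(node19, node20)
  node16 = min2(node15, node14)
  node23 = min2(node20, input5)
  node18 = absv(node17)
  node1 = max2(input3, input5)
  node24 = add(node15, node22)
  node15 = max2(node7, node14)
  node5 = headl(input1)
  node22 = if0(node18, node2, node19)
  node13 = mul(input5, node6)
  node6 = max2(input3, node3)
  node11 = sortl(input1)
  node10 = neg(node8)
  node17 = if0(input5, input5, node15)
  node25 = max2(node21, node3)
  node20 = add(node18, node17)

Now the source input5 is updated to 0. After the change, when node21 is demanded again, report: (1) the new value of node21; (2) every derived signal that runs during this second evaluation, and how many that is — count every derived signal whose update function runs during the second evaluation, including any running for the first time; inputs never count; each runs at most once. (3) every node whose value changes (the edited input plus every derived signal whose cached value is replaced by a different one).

node21 now evaluates to 0.
Run set: node17, node18, node20 (3 run).
Changed values: input5, node17, node18.
The important point: the flipped condition redirects demand; node13, node14, node15 are left stale, never re-checked.

Initial pass — values computed on the first demand:
  node3 = headl([5, -9]) = 5
  node6 = max2(2, 5) = 5
  node7 = sub(2, 5) = -3
  node13 = mul(4, 5) = 20
  node14 = neg(20) = -20
  node15 = max2(-3, -20) = -3
  node17 = if0(input5=4 -> else branch node15) = -3
  node18 = absv(-3) = 3
  node19 = headl([-7, 6, -7, 7, 3]) = -7
  node20 = add(3, -3) = 0
  node21 = max2(-7, 0) = 0

Second demand — change propagation:
  node13: dirty yet unreached — the second evaluation never asks for it.
  node14: dirty yet unreached — the second evaluation never asks for it.
  node15: dirty yet unreached — the second evaluation never asks for it.
  node17: re-runs because input5 4->0; new result 0.
  node18: re-runs because node17 -3->0; new result 0.
  node20: re-runs because node18 3->0; node17 -3->0; new result 0 (unchanged).
  node21: re-examined; everything it read last time is the same (node19 unchanged, node20 unchanged) — cache 0 kept, no run.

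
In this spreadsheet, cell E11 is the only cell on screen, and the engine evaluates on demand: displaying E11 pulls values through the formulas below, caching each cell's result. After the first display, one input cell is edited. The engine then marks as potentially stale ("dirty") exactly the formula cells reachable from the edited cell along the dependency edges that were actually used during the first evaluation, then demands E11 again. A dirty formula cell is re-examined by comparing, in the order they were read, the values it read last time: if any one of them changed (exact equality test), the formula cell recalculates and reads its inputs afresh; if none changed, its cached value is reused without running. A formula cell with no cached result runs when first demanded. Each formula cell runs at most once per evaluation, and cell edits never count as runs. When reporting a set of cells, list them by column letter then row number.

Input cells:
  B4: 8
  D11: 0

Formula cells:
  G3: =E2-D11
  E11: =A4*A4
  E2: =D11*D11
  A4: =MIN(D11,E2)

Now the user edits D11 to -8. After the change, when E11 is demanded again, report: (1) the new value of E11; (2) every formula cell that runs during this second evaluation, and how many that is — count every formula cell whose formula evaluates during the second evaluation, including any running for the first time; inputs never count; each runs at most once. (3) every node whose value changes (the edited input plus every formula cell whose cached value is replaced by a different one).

E11 now evaluates to 64.
Run set: A4, E2, E11 (3 run).
Changed values: A4, D11, E2, E11.

Initial pass — values computed on the first demand:
  E2 = 0 * 0 = 0
  A4 = MIN(0, 0) = 0
  E11 = 0 * 0 = 0

Second demand — change propagation:
  E2: re-runs because D11 0->-8; D11 0->-8; new result 64.
  A4: re-runs because D11 0->-8; E2 0->64; new result -8.
  E11: re-runs because A4 0->-8; A4 0->-8; new result 64.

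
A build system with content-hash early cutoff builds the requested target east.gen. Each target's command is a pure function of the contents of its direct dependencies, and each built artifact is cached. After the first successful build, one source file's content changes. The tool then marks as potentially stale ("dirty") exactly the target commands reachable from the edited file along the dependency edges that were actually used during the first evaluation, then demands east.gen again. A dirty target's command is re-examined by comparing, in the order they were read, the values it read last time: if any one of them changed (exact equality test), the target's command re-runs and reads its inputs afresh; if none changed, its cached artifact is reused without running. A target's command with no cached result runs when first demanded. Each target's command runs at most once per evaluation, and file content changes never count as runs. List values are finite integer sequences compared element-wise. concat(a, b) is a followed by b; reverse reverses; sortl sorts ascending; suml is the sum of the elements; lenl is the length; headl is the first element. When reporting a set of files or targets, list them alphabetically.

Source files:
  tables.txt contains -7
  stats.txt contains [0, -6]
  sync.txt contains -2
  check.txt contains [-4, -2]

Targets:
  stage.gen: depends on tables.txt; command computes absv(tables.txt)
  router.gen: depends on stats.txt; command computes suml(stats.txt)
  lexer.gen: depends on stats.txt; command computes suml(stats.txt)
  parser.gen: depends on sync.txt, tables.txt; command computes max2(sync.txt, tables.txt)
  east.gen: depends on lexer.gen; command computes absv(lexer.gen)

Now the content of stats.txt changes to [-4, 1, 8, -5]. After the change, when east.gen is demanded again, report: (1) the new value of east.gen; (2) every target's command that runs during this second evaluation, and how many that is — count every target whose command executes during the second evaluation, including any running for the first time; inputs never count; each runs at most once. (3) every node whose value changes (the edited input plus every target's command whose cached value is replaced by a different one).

First evaluation (everything demanded from the output):
  lexer.gen = suml([0, -6]) = -6
  east.gen = absv(-6) = 6

Propagation after the edit:
  lexer.gen: runs — stats.txt [0, -6]->[-4, 1, 8, -5]; result 0.
  east.gen: runs — lexer.gen -6->0; result 0.

New value of east.gen: 0.
Target commands that run: east.gen, lexer.gen — 2 in total.
Values that change: east.gen, lexer.gen, stats.txt.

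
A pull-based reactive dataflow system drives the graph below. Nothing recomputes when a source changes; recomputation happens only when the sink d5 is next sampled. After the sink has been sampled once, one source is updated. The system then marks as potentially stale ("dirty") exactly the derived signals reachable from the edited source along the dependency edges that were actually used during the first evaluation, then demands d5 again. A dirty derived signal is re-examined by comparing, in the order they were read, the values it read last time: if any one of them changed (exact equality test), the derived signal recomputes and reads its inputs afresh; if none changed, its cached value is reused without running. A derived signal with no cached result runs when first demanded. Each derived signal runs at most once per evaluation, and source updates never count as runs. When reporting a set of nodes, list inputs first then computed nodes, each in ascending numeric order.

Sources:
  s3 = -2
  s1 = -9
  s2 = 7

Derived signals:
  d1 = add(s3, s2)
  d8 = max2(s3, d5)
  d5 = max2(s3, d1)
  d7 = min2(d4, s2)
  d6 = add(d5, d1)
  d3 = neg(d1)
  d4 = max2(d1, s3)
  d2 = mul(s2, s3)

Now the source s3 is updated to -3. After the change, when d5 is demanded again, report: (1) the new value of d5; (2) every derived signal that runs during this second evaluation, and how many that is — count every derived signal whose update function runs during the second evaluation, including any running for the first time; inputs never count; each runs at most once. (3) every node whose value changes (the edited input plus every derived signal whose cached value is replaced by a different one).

First evaluation (everything demanded from the output):
  d1 = add(-2, 7) = 5
  d5 = max2(-2, 5) = 5

Propagation after the edit:
  d1: runs — s3 -2->-3; result 4.
  d5: runs — s3 -2->-3; d1 5->4; result 4.

New value of d5: 4.
Derived signals that run: d1, d5 — 2 in total.
Values that change: s3, d1, d5.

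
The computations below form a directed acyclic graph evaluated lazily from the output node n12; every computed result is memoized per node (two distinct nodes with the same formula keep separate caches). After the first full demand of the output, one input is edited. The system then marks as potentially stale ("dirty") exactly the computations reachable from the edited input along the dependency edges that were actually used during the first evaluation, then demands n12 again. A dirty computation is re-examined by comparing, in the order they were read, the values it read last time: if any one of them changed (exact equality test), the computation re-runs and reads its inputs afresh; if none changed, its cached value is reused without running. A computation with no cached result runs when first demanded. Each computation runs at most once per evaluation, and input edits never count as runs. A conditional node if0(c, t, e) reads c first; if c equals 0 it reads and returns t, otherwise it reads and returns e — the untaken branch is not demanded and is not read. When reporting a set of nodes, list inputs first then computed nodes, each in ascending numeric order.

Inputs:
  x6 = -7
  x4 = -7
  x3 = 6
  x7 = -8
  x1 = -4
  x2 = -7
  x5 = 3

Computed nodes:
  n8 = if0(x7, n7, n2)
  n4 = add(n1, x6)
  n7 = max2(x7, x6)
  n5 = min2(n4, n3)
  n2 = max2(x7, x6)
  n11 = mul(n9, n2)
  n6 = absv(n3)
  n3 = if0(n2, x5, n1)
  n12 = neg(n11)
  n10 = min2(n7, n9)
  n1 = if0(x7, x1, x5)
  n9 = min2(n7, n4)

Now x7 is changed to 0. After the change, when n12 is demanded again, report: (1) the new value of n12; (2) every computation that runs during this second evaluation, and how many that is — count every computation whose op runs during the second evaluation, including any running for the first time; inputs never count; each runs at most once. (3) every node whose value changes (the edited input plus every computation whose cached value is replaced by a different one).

First demand of the output computes:
  n1 = if0(x7=-8 -> else branch x5) = 3
  n2 = max2(-8, -7) = -7
  n4 = add(3, -7) = -4
  n7 = max2(-8, -7) = -7
  n9 = min2(-7, -4) = -7
  n11 = mul(-7, -7) = 49
  n12 = neg(49) = -49

After the edit, cleaning proceeds:
  n1: a read changed (x7 -8->0) — executes, giving -4.
  n2: a read changed (x7 -8->0) — executes, giving 0.
  n4: a read changed (n1 3->-4) — executes, giving -11.
  n7: a read changed (x7 -8->0) — executes, giving 0.
  n9: a read changed (n7 -7->0; n4 -4->-11) — executes, giving -11.
  n11: a read changed (n9 -7->-11; n2 -7->0) — executes, giving 0.
  n12: a read changed (n11 49->0) — executes, giving 0.

Demanding n12 again yields 0.
7 computations run: n1, n2, n4, n7, n9, n11, n12.
The nodes whose values change: x7, n1, n2, n4, n7, n9, n11, n12.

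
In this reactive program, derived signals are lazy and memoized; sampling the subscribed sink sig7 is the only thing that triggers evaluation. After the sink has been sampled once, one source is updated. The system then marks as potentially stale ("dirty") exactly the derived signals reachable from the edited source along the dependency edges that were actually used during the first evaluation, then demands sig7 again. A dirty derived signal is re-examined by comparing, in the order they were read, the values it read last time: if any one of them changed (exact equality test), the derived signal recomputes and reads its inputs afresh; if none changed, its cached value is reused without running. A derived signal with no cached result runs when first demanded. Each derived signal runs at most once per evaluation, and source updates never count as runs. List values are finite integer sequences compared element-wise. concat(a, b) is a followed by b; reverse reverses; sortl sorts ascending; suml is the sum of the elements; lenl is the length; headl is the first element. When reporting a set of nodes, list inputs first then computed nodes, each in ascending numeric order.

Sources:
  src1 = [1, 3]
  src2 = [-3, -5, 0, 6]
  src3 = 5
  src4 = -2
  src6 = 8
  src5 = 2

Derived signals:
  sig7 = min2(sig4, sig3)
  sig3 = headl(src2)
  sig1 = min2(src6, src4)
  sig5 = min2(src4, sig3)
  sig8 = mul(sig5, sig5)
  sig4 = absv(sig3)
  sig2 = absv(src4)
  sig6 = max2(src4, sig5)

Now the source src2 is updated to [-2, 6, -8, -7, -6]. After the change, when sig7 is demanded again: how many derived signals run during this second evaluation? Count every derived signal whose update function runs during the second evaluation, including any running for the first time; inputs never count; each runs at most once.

3 derived signals run: sig3, sig4, sig7.

First demand of the output computes:
  sig3 = headl([-3, -5, 0, 6]) = -3
  sig4 = absv(-3) = 3
  sig7 = min2(3, -3) = -3

After the edit, cleaning proceeds:
  sig3: a read changed (src2 [-3, -5, 0, 6]->[-2, 6, -8, -7, -6]) — executes, giving -2.
  sig4: a read changed (sig3 -3->-2) — executes, giving 2.
  sig7: a read changed (sig4 3->2; sig3 -3->-2) — executes, giving -2.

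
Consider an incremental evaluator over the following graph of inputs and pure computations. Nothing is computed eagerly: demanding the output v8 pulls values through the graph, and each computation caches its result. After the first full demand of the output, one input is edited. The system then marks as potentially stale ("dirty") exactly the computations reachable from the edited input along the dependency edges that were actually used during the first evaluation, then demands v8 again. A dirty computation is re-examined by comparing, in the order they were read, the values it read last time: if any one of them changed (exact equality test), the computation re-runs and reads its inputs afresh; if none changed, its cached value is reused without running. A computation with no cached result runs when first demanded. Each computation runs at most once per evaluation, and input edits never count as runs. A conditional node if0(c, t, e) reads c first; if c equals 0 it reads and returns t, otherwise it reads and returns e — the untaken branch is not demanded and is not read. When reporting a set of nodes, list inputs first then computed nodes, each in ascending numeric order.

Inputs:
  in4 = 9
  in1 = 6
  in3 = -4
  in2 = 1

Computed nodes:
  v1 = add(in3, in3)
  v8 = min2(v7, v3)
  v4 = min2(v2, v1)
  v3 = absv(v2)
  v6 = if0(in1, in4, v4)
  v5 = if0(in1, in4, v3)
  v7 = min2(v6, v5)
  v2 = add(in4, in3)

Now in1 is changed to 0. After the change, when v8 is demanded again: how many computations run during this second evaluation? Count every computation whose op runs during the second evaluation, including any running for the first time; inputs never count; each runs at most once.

Run set: v5, v6, v7, v8 (4 run).

Initial pass — values computed on the first demand:
  v1 = add(-4, -4) = -8
  v2 = add(9, -4) = 5
  v3 = absv(5) = 5
  v4 = min2(5, -8) = -8
  v5 = if0(in1=6 -> else branch v3) = 5
  v6 = if0(in1=6 -> else branch v4) = -8
  v7 = min2(-8, 5) = -8
  v8 = min2(-8, 5) = -8

Second demand — change propagation:
  v5: re-runs because in1 6->0; new result 9.
  v6: re-runs because in1 6->0; new result 9.
  v7: re-runs because v6 -8->9; v5 5->9; new result 9.
  v8: re-runs because v7 -8->9; new result 5.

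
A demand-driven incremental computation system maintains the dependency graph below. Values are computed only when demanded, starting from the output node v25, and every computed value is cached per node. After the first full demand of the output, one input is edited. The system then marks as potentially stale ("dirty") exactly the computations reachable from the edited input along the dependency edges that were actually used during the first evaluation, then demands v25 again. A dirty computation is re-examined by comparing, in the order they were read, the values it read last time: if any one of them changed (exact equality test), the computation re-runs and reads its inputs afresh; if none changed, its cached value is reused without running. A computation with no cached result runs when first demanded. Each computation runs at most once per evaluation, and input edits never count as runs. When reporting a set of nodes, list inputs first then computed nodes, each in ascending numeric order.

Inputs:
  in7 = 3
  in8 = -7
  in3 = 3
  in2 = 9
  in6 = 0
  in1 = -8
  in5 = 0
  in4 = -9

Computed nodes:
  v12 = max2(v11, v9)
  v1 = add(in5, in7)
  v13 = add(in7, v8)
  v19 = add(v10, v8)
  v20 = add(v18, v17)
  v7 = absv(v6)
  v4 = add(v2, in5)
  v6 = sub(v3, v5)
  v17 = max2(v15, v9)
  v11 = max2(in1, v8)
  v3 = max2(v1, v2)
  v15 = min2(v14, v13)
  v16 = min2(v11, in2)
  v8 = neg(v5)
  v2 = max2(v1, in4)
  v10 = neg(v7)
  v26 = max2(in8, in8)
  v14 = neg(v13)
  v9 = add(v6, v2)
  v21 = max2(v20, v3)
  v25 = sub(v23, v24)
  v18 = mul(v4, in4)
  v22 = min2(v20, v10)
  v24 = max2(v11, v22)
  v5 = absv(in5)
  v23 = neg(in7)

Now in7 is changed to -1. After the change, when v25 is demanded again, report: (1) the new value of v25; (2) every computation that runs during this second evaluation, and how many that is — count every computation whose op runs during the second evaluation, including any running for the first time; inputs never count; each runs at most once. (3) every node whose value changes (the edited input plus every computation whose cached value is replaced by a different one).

First evaluation (everything demanded from the output):
  v1 = add(0, 3) = 3
  v2 = max2(3, -9) = 3
  v3 = max2(3, 3) = 3
  v4 = add(3, 0) = 3
  v5 = absv(0) = 0
  v6 = sub(3, 0) = 3
  v7 = absv(3) = 3
  v8 = neg(0) = 0
  v9 = add(3, 3) = 6
  v10 = neg(3) = -3
  v11 = max2(-8, 0) = 0
  v13 = add(3, 0) = 3
  v14 = neg(3) = -3
  v15 = min2(-3, 3) = -3
  v17 = max2(-3, 6) = 6
  v18 = mul(3, -9) = -27
  v20 = add(-27, 6) = -21
  v22 = min2(-21, -3) = -21
  v23 = neg(3) = -3
  v24 = max2(0, -21) = 0
  v25 = sub(-3, 0) = -3

Propagation after the edit:
  v1: runs — in7 3->-1; result -1.
  v2: runs — v1 3->-1; result -1.
  v3: runs — v1 3->-1; v2 3->-1; result -1.
  v4: runs — v2 3->-1; result -1.
  v6: runs — v3 3->-1; result -1.
  v7: runs — v6 3->-1; result 1.
  v9: runs — v6 3->-1; v2 3->-1; result -2.
  v10: runs — v7 3->1; result -1.
  v13: runs — in7 3->-1; result -1.
  v14: runs — v13 3->-1; result 1.
  v15: runs — v14 -3->1; v13 3->-1; result -1.
  v17: runs — v15 -3->-1; v9 6->-2; result -1.
  v18: runs — v4 3->-1; result 9.
  v20: runs — v18 -27->9; v17 6->-1; result 8.
  v22: runs — v20 -21->8; v10 -3->-1; result -1.
  v23: runs — in7 3->-1; result 1.
  v24: runs — v22 -21->-1; result 0 (same value as before).
  v25: runs — v23 -3->1; result 1.

New value of v25: 1.
Computations that run: v1, v2, v3, v4, v6, v7, v9, v10, v13, v14, v15, v17, v18, v20, v22, v23, v24, v25 — 18 in total.
Values that change: in7, v1, v2, v3, v4, v6, v7, v9, v10, v13, v14, v15, v17, v18, v20, v22, v23, v25.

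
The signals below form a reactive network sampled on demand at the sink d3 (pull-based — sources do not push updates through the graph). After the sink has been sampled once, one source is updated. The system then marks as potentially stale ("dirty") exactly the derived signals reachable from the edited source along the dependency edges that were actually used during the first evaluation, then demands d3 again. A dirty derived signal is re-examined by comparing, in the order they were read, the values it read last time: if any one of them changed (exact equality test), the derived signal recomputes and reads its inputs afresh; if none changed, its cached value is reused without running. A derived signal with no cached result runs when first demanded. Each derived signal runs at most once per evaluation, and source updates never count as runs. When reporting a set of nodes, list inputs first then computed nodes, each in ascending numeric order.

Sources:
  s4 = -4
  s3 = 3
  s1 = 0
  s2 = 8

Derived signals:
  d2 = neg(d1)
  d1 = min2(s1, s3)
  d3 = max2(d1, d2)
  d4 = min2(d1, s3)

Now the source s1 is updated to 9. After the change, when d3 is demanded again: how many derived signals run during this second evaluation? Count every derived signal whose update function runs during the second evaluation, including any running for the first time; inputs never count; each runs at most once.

Run set: d1, d2, d3 (3 run).

Initial pass — values computed on the first demand:
  d1 = min2(0, 3) = 0
  d2 = neg(0) = 0
  d3 = max2(0, 0) = 0

Second demand — change propagation:
  d1: re-runs because s1 0->9; new result 3.
  d2: re-runs because d1 0->3; new result -3.
  d3: re-runs because d1 0->3; d2 0->-3; new result 3.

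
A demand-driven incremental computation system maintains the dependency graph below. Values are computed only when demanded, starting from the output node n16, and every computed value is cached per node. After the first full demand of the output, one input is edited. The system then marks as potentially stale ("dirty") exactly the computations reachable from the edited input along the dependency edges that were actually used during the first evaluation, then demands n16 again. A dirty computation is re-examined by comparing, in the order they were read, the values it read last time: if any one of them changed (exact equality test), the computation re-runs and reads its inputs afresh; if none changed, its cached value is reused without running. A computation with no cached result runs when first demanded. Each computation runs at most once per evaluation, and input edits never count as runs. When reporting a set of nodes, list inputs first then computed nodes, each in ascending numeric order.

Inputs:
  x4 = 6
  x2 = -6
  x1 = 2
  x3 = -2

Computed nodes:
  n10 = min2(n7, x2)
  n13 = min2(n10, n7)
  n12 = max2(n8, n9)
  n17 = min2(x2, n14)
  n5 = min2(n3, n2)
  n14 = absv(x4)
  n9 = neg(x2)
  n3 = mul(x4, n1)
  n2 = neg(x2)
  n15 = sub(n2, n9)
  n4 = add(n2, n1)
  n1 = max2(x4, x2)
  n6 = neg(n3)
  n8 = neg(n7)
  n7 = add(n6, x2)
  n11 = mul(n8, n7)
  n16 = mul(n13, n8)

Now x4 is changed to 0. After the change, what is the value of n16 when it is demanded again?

New value of n16: -36.

First evaluation (everything demanded from the output):
  n1 = max2(6, -6) = 6
  n3 = mul(6, 6) = 36
  n6 = neg(36) = -36
  n7 = add(-36, -6) = -42
  n8 = neg(-42) = 42
  n10 = min2(-42, -6) = -42
  n13 = min2(-42, -42) = -42
  n16 = mul(-42, 42) = -1764

Propagation after the edit:
  n1: runs — x4 6->0; result 0.
  n3: runs — x4 6->0; n1 6->0; result 0.
  n6: runs — n3 36->0; result 0.
  n7: runs — n6 -36->0; result -6.
  n8: runs — n7 -42->-6; result 6.
  n10: runs — n7 -42->-6; result -6.
  n13: runs — n10 -42->-6; n7 -42->-6; result -6.
  n16: runs — n13 -42->-6; n8 42->6; result -36.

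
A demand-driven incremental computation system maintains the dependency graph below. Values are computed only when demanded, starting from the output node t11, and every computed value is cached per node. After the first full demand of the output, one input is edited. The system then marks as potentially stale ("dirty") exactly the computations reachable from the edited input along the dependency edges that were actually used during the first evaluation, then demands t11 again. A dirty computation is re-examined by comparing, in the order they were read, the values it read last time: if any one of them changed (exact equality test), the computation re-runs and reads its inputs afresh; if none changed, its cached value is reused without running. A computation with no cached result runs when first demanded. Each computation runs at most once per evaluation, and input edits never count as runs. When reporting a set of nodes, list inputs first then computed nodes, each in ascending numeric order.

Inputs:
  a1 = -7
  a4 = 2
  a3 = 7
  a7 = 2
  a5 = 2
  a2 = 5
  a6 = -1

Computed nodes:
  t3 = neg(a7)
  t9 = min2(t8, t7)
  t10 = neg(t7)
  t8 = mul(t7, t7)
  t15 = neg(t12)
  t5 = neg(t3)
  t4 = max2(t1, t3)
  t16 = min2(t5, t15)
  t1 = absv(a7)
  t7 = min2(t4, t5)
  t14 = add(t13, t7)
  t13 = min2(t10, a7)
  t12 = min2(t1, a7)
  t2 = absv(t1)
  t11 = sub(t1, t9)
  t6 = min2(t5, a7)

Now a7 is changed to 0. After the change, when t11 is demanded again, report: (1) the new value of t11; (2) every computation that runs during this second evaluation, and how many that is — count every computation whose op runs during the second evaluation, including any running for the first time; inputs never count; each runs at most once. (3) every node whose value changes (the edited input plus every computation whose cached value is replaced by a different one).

First evaluation (everything demanded from the output):
  t1 = absv(2) = 2
  t3 = neg(2) = -2
  t4 = max2(2, -2) = 2
  t5 = neg(-2) = 2
  t7 = min2(2, 2) = 2
  t8 = mul(2, 2) = 4
  t9 = min2(4, 2) = 2
  t11 = sub(2, 2) = 0

Propagation after the edit:
  t1: runs — a7 2->0; result 0.
  t3: runs — a7 2->0; result 0.
  t4: runs — t1 2->0; t3 -2->0; result 0.
  t5: runs — t3 -2->0; result 0.
  t7: runs — t4 2->0; t5 2->0; result 0.
  t8: runs — t7 2->0; t7 2->0; result 0.
  t9: runs — t8 4->0; t7 2->0; result 0.
  t11: runs — t1 2->0; t9 2->0; result 0 (same value as before).

New value of t11: 0.
Computations that run: t1, t3, t4, t5, t7, t8, t9, t11 — 8 in total.
Values that change: a7, t1, t3, t4, t5, t7, t8, t9.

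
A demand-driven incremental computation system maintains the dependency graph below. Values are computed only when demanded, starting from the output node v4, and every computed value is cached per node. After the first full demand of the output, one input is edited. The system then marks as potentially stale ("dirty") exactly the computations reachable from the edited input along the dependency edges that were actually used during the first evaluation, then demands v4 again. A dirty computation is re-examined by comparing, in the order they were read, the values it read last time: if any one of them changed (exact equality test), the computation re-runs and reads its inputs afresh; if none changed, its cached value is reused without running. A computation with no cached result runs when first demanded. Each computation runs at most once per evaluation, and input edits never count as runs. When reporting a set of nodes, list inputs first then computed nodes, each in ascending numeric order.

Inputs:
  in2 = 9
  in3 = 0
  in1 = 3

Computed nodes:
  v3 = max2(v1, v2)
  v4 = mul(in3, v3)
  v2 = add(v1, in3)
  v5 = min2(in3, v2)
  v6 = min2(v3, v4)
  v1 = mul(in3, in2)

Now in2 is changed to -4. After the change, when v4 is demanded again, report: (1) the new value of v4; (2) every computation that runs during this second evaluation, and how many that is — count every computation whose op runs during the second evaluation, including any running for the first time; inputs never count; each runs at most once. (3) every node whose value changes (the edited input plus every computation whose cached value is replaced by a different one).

First evaluation (everything demanded from the output):
  v1 = mul(0, 9) = 0
  v2 = add(0, 0) = 0
  v3 = max2(0, 0) = 0
  v4 = mul(0, 0) = 0

Propagation after the edit:
  v1: runs — in2 9->-4; result 0 (same value as before).
  v2: checked — values it read are unchanged (v1 unchanged, in3 unchanged); reused cached 0 without running.
  v3: checked — values it read are unchanged (v1 unchanged, v2 unchanged); reused cached 0 without running.
  v4: checked — values it read are unchanged (in3 unchanged, v3 unchanged); reused cached 0 without running.

Key observation: the change is absorbed at v1 — it re-runs but produces the same value, and the output's value is unchanged.

New value of v4: 0.
Computations that run: v1 — 1 in total.
Values that change: in2.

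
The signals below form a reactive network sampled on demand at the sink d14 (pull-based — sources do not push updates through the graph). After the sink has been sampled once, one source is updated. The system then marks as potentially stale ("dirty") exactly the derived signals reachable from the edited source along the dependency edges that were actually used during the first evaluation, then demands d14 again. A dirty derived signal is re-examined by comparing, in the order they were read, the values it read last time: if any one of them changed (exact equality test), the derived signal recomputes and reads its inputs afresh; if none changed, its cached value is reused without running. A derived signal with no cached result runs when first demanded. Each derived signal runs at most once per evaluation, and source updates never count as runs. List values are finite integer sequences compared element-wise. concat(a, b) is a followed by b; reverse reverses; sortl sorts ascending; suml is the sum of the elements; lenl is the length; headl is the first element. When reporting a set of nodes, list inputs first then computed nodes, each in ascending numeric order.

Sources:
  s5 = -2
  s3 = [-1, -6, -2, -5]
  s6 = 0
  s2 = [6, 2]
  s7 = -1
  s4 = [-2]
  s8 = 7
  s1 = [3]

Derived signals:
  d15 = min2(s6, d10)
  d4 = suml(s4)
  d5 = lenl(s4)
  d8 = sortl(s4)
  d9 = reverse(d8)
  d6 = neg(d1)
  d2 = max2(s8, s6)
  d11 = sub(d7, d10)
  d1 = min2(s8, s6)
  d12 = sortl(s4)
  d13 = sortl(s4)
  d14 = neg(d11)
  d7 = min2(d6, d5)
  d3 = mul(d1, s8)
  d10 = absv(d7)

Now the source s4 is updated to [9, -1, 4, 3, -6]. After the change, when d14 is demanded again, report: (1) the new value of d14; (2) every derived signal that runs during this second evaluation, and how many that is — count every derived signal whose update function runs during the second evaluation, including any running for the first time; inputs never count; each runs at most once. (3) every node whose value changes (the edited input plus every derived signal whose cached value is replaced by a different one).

Initial pass — values computed on the first demand:
  d1 = min2(7, 0) = 0
  d5 = lenl([-2]) = 1
  d6 = neg(0) = 0
  d7 = min2(0, 1) = 0
  d10 = absv(0) = 0
  d11 = sub(0, 0) = 0
  d14 = neg(0) = 0

Second demand — change propagation:
  d5: re-runs because s4 [-2]->[9, -1, 4, 3, -6]; new result 5.
  d7: re-runs because d5 1->5; new result 0 (unchanged).
  d10: re-examined; everything it read last time is the same (d7 unchanged) — cache 0 kept, no run.
  d11: re-examined; everything it read last time is the same (d7 unchanged, d10 unchanged) — cache 0 kept, no run.
  d14: re-examined; everything it read last time is the same (d11 unchanged) — cache 0 kept, no run.

The important point: d7 recomputes to an identical value, and the output ends up unchanged.

d14 now evaluates to 0.
Run set: d5, d7 (2 run).
Changed values: s4, d5.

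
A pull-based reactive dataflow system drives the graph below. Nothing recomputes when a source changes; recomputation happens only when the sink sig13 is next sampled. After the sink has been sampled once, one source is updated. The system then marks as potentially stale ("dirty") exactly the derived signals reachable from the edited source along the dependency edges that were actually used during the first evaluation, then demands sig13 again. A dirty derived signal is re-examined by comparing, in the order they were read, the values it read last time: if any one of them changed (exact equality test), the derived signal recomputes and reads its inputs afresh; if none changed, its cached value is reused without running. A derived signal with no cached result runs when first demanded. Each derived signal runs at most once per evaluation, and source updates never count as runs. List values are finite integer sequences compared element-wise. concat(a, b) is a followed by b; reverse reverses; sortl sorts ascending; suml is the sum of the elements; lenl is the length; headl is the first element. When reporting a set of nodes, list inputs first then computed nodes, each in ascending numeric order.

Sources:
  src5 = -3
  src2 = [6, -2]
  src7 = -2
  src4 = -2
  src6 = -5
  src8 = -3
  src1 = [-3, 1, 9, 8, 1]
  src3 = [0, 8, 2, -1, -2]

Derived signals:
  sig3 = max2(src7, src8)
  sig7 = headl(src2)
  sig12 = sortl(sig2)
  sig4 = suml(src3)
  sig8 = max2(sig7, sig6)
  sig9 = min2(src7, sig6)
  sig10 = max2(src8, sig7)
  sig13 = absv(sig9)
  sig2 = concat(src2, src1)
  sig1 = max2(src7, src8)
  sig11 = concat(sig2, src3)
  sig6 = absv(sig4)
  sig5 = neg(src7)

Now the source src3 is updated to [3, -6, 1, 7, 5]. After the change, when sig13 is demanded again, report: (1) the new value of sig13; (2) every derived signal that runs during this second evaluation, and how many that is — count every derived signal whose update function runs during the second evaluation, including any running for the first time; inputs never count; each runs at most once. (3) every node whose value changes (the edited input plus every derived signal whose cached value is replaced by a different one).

First evaluation (everything demanded from the output):
  sig4 = suml([0, 8, 2, -1, -2]) = 7
  sig6 = absv(7) = 7
  sig9 = min2(-2, 7) = -2
  sig13 = absv(-2) = 2

Propagation after the edit:
  sig4: runs — src3 [0, 8, 2, -1, -2]->[3, -6, 1, 7, 5]; result 10.
  sig6: runs — sig4 7->10; result 10.
  sig9: runs — sig6 7->10; result -2 (same value as before).
  sig13: checked — values it read are unchanged (sig9 unchanged); reused cached 2 without running.

Key observation: the change is absorbed at sig9 — it re-runs but produces the same value, and the output's value is unchanged.

New value of sig13: 2.
Derived signals that run: sig4, sig6, sig9 — 3 in total.
Values that change: src3, sig4, sig6.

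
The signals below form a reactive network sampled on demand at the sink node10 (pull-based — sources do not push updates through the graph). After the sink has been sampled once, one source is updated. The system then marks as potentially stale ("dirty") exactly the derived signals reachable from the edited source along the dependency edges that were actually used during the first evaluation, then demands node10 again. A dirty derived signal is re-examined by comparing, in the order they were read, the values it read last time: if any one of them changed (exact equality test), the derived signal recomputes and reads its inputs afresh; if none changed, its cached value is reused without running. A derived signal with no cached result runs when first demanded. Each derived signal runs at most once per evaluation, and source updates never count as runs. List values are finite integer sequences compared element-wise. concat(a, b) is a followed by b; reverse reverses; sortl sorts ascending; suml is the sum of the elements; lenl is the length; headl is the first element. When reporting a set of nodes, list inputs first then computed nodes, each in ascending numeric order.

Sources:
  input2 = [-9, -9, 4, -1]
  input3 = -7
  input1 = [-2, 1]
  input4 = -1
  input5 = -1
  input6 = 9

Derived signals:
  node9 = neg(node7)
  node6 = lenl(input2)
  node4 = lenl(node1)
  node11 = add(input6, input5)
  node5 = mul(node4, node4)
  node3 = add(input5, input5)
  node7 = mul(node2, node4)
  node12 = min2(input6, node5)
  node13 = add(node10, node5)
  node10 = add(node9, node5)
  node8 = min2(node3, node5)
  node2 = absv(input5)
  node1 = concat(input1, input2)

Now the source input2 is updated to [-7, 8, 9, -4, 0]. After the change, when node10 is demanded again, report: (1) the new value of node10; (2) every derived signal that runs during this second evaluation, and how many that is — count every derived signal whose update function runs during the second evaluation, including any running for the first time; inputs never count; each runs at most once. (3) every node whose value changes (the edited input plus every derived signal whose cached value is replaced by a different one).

Initial pass — values computed on the first demand:
  node1 = concat([-2, 1], [-9, -9, 4, -1]) = [-2, 1, -9, -9, 4, -1]
  node2 = absv(-1) = 1
  node4 = lenl([-2, 1, -9, -9, 4, -1]) = 6
  node5 = mul(6, 6) = 36
  node7 = mul(1, 6) = 6
  node9 = neg(6) = -6
  node10 = add(-6, 36) = 30

Second demand — change propagation:
  node1: re-runs because input2 [-9, -9, 4, -1]->[-7, 8, 9, -4, 0]; new result [-2, 1, -7, 8, 9, -4, 0].
  node4: re-runs because node1 [-2, 1, -9, -9, 4, -1]->[-2, 1, -7, 8, 9, -4, 0]; new result 7.
  node5: re-runs because node4 6->7; node4 6->7; new result 49.
  node7: re-runs because node4 6->7; new result 7.
  node9: re-runs because node7 6->7; new result -7.
  node10: re-runs because node9 -6->-7; node5 36->49; new result 42.

node10 now evaluates to 42.
Run set: node1, node4, node5, node7, node9, node10 (6 run).
Changed values: input2, node1, node4, node5, node7, node9, node10.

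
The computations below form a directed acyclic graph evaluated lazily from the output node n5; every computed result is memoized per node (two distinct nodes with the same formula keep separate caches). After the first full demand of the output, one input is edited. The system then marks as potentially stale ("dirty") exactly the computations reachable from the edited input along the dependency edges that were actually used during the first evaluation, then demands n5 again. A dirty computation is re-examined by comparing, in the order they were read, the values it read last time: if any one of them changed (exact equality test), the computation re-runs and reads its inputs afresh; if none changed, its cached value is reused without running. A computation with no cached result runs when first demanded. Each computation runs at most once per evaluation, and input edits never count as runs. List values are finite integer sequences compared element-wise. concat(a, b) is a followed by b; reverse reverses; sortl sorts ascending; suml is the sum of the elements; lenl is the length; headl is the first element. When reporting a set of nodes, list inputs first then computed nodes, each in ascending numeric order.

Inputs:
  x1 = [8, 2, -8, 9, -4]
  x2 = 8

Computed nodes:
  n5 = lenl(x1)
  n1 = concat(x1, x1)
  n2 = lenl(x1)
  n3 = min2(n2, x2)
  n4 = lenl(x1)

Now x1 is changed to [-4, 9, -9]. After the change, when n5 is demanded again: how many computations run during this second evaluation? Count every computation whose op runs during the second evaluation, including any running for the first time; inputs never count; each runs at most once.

1 computations run: n5.

First demand of the output computes:
  n5 = lenl([8, 2, -8, 9, -4]) = 5

After the edit, cleaning proceeds:
  n5: a read changed (x1 [8, 2, -8, 9, -4]->[-4, 9, -9]) — executes, giving 3.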